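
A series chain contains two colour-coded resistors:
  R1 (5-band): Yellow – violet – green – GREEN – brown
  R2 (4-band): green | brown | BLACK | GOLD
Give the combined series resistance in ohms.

R1: yellow, violet, green → 475; green ×10^5 → 47500000 Ω.
R2: green, brown → 51; black ×1 → 51 Ω.
Series: 47500000 + 51 = 47500051 Ω.

47500051 Ω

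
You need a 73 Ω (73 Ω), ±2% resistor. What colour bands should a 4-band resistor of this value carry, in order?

73 Ω = 73 × 10^0.
7 → violet
3 → orange
Multiplier 10^0 → black.
±2% tolerance → red.

violet, orange, black, red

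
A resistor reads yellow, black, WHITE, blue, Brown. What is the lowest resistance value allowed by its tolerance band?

Yellow → 4 (first significant figure)
Black → 0 (second significant figure)
White → 9 (third significant figure)
Blue → ×10^6 multiplier
Brown → ±1% tolerance
409 × 1000000 = 409000000 Ω
Lowest = 409000000 × (1 − 1/100) = 404910000 Ω.

404910000 Ω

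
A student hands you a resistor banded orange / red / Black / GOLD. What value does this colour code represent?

32 Ω

Orange → 3 (first significant figure)
Red → 2 (second significant figure)
Black → ×1 multiplier
32 × 1 = 32 Ω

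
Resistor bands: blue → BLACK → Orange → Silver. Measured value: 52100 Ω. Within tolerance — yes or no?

no

Blue → 6 (first significant figure)
Black → 0 (second significant figure)
Orange → ×10^3 multiplier
Silver → ±10% tolerance
60 × 1000 = 60000 Ω
Allowed range: 54000 Ω to 66000 Ω.
52100 Ω lies outside that range.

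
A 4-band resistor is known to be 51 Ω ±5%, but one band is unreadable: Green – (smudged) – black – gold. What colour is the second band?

brown

51 Ω = 51 × 10^0.
The second band gives digit 1 of the significand, and 1 is brown.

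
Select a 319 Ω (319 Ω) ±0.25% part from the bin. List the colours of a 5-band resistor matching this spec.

orange, brown, white, black, blue

319 Ω = 319 × 10^0.
3 → orange
1 → brown
9 → white
Multiplier 10^0 → black.
±0.25% tolerance → blue.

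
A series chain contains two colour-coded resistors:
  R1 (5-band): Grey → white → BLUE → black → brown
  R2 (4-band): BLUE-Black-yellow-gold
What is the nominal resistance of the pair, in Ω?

600896 Ω

R1: grey, white, blue → 896; black ×1 → 896 Ω.
R2: blue, black → 60; yellow ×10^4 → 600000 Ω.
Series: 896 + 600000 = 600896 Ω.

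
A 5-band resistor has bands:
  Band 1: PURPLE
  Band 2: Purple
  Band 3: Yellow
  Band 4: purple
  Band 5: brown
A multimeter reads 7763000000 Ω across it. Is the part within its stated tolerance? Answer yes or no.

Violet → 7 (first significant figure)
Violet → 7 (second significant figure)
Yellow → 4 (third significant figure)
Violet → ×10^7 multiplier
Brown → ±1% tolerance
774 × 10000000 = 7740000000 Ω
Allowed range: 7662600000 Ω to 7817400000 Ω.
7763000000 Ω lies inside that range.

yes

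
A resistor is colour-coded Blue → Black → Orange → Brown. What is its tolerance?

The last band, brown, is the tolerance band.
Brown corresponds to ±1%.

±1%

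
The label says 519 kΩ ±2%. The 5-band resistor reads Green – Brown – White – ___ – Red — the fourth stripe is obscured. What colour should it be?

519000 Ω = 519 × 10^3.
The fourth band is the multiplier, 10^3, which is orange.

orange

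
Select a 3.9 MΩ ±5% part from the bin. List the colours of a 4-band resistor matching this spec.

orange, white, green, gold

3900000 Ω = 39 × 10^5.
3 → orange
9 → white
Multiplier 10^5 → green.
±5% tolerance → gold.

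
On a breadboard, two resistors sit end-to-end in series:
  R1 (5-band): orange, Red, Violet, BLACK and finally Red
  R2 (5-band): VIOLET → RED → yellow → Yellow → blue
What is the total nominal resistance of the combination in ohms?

7240327 Ω

R1: orange, red, violet → 327; black ×1 → 327 Ω.
R2: violet, red, yellow → 724; yellow ×10^4 → 7240000 Ω.
Series: 327 + 7240000 = 7240327 Ω.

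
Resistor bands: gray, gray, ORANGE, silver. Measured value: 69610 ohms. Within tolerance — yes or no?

no

Grey → 8 (first significant figure)
Grey → 8 (second significant figure)
Orange → ×10^3 multiplier
Silver → ±10% tolerance
88 × 1000 = 88000 Ω
Allowed range: 79200 Ω to 96800 Ω.
69610 ohms lies outside that range.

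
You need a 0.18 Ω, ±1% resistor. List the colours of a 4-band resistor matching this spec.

0.18 Ω = 18 × 10^-2.
1 → brown
8 → grey
Multiplier 10^-2 → silver.
±1% tolerance → brown.

brown, grey, silver, brown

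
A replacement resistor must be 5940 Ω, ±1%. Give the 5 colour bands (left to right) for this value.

green, white, yellow, brown, brown

5940 Ω = 594 × 10^1.
5 → green
9 → white
4 → yellow
Multiplier 10^1 → brown.
±1% tolerance → brown.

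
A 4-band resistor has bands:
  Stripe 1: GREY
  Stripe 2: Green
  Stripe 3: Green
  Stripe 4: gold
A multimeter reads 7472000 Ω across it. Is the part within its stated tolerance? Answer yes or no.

Grey → 8 (first significant figure)
Green → 5 (second significant figure)
Green → ×10^5 multiplier
Gold → ±5% tolerance
85 × 100000 = 8500000 Ω
Allowed range: 8075000 Ω to 8925000 Ω.
7472000 Ω lies outside that range.

no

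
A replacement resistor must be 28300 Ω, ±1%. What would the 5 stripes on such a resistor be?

red, grey, orange, red, brown

28300 Ω = 283 × 10^2.
2 → red
8 → grey
3 → orange
Multiplier 10^2 → red.
±1% tolerance → brown.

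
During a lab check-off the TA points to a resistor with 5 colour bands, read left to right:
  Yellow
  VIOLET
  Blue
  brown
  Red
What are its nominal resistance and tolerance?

Yellow → 4 (first significant figure)
Violet → 7 (second significant figure)
Blue → 6 (third significant figure)
Brown → ×10 multiplier
Red → ±2% tolerance
476 × 10 = 4760 Ω

4760 Ω ±2%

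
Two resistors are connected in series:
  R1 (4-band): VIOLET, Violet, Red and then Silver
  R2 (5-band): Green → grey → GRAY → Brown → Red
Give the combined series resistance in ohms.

13580 Ω

R1: violet, violet → 77; red ×10^2 → 7700 Ω.
R2: green, grey, grey → 588; brown ×10 → 5880 Ω.
Series: 7700 + 5880 = 13580 Ω.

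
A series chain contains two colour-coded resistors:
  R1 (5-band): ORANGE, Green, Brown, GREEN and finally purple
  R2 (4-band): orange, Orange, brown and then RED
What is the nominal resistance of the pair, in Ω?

35100330 Ω

R1: orange, green, brown → 351; green ×10^5 → 35100000 Ω.
R2: orange, orange → 33; brown ×10 → 330 Ω.
Series: 35100000 + 330 = 35100330 Ω.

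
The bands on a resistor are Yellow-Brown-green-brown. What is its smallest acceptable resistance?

Yellow → 4 (first significant figure)
Brown → 1 (second significant figure)
Green → ×10^5 multiplier
Brown → ±1% tolerance
41 × 100000 = 4100000 Ω
Smallest = 4100000 × (1 − 1/100) = 4059000 Ω.

4059000 Ω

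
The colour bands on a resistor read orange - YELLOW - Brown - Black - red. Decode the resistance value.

Orange → 3 (first significant figure)
Yellow → 4 (second significant figure)
Brown → 1 (third significant figure)
Black → ×1 multiplier
341 × 1 = 341 Ω

341 Ω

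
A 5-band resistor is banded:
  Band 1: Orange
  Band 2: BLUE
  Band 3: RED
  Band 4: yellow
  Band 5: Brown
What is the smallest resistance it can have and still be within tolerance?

Orange → 3 (first significant figure)
Blue → 6 (second significant figure)
Red → 2 (third significant figure)
Yellow → ×10^4 multiplier
Brown → ±1% tolerance
362 × 10000 = 3620000 Ω
Smallest = 3620000 × (1 − 1/100) = 3583800 Ω.

3583800 Ω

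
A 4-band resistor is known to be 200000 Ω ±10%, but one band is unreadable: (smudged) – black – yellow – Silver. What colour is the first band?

200000 Ω = 20 × 10^4.
The first band gives digit 2 of the significand, and 2 is red.

red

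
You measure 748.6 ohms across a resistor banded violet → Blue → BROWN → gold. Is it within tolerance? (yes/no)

yes

Violet → 7 (first significant figure)
Blue → 6 (second significant figure)
Brown → ×10 multiplier
Gold → ±5% tolerance
76 × 10 = 760 Ω
Allowed range: 722 Ω to 798 Ω.
748.6 ohms lies inside that range.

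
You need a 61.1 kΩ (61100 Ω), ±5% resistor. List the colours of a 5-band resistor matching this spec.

blue, brown, brown, red, gold

61100 Ω = 611 × 10^2.
6 → blue
1 → brown
1 → brown
Multiplier 10^2 → red.
±5% tolerance → gold.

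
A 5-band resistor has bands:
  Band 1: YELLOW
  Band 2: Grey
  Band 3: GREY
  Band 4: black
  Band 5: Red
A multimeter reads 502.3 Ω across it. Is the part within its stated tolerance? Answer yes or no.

no

Yellow → 4 (first significant figure)
Grey → 8 (second significant figure)
Grey → 8 (third significant figure)
Black → ×1 multiplier
Red → ±2% tolerance
488 × 1 = 488 Ω
Allowed range: 478.24 Ω to 497.76 Ω.
502.3 Ω lies outside that range.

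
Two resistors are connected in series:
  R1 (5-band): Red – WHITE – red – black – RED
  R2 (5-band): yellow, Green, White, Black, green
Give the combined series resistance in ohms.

751 Ω

R1: red, white, red → 292; black ×1 → 292 Ω.
R2: yellow, green, white → 459; black ×1 → 459 Ω.
Series: 292 + 459 = 751 Ω.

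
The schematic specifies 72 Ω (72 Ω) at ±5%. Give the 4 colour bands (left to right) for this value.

72 Ω = 72 × 10^0.
7 → violet
2 → red
Multiplier 10^0 → black.
±5% tolerance → gold.

violet, red, black, gold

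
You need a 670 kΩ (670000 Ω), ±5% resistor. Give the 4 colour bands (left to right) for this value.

670000 Ω = 67 × 10^4.
6 → blue
7 → violet
Multiplier 10^4 → yellow.
±5% tolerance → gold.

blue, violet, yellow, gold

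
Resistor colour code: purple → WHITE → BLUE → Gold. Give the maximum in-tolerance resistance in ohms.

Violet → 7 (first significant figure)
White → 9 (second significant figure)
Blue → ×10^6 multiplier
Gold → ±5% tolerance
79 × 1000000 = 79000000 Ω
Maximum = 79000000 × (1 + 5/100) = 82950000 Ω.

82950000 Ω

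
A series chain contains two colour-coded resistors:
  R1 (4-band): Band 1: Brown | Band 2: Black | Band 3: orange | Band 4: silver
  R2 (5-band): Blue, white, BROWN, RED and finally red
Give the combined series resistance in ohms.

79100 Ω

R1: brown, black → 10; orange ×10^3 → 10000 Ω.
R2: blue, white, brown → 691; red ×10^2 → 69100 Ω.
Series: 10000 + 69100 = 79100 Ω.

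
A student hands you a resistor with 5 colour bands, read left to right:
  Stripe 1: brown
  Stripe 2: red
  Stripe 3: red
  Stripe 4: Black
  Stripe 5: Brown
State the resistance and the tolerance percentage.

Brown → 1 (first significant figure)
Red → 2 (second significant figure)
Red → 2 (third significant figure)
Black → ×1 multiplier
Brown → ±1% tolerance
122 × 1 = 122 Ω

122 Ω ±1%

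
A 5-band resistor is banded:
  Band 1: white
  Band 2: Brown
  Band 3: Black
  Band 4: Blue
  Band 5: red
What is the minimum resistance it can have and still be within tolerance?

White → 9 (first significant figure)
Brown → 1 (second significant figure)
Black → 0 (third significant figure)
Blue → ×10^6 multiplier
Red → ±2% tolerance
910 × 1000000 = 910000000 Ω
Minimum = 910000000 × (1 − 2/100) = 891800000 Ω.

891800000 Ω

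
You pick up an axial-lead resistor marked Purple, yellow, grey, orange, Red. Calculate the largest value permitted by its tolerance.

Violet → 7 (first significant figure)
Yellow → 4 (second significant figure)
Grey → 8 (third significant figure)
Orange → ×10^3 multiplier
Red → ±2% tolerance
748 × 1000 = 748000 Ω
Largest = 748000 × (1 + 2/100) = 762960 Ω.

762960 Ω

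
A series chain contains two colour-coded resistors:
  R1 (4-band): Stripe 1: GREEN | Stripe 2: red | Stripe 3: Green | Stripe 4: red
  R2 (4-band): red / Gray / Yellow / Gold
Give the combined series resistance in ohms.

5480000 Ω

R1: green, red → 52; green ×10^5 → 5200000 Ω.
R2: red, grey → 28; yellow ×10^4 → 280000 Ω.
Series: 5200000 + 280000 = 5480000 Ω.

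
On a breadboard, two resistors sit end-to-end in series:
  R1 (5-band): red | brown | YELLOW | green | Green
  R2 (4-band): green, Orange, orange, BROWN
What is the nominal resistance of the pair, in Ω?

21453000 Ω

R1: red, brown, yellow → 214; green ×10^5 → 21400000 Ω.
R2: green, orange → 53; orange ×10^3 → 53000 Ω.
Series: 21400000 + 53000 = 21453000 Ω.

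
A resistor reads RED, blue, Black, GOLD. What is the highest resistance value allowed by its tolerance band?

Red → 2 (first significant figure)
Blue → 6 (second significant figure)
Black → ×1 multiplier
Gold → ±5% tolerance
26 × 1 = 26 Ω
Highest = 26 × (1 + 5/100) = 27.3 Ω.

27.3 Ω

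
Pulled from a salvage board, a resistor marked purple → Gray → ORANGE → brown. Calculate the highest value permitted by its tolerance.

78780 Ω

Violet → 7 (first significant figure)
Grey → 8 (second significant figure)
Orange → ×10^3 multiplier
Brown → ±1% tolerance
78 × 1000 = 78000 Ω
Highest = 78000 × (1 + 1/100) = 78780 Ω.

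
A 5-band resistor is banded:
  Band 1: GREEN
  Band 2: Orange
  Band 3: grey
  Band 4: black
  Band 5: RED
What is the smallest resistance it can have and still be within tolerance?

527.24 Ω

Green → 5 (first significant figure)
Orange → 3 (second significant figure)
Grey → 8 (third significant figure)
Black → ×1 multiplier
Red → ±2% tolerance
538 × 1 = 538 Ω
Smallest = 538 × (1 − 2/100) = 527.24 Ω.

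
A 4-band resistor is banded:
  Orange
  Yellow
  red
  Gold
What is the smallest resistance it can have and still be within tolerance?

3230 Ω

Orange → 3 (first significant figure)
Yellow → 4 (second significant figure)
Red → ×10^2 multiplier
Gold → ±5% tolerance
34 × 100 = 3400 Ω
Smallest = 3400 × (1 − 5/100) = 3230 Ω.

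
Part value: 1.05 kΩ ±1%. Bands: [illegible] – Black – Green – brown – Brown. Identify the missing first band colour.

brown

1050 Ω = 105 × 10^1.
The first band gives digit 1 of the significand, and 1 is brown.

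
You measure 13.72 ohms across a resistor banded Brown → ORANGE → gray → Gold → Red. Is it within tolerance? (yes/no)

yes

Brown → 1 (first significant figure)
Orange → 3 (second significant figure)
Grey → 8 (third significant figure)
Gold → ×0.1 multiplier
Red → ±2% tolerance
138 × 0.1 = 13.8 Ω
Allowed range: 13.524 Ω to 14.076 Ω.
13.72 ohms lies inside that range.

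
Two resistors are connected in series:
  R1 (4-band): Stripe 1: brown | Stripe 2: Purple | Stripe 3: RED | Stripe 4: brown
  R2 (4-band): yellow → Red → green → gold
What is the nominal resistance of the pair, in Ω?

R1: brown, violet → 17; red ×10^2 → 1700 Ω.
R2: yellow, red → 42; green ×10^5 → 4200000 Ω.
Series: 1700 + 4200000 = 4201700 Ω.

4201700 Ω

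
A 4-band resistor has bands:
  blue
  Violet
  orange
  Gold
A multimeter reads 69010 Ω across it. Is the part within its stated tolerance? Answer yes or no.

Blue → 6 (first significant figure)
Violet → 7 (second significant figure)
Orange → ×10^3 multiplier
Gold → ±5% tolerance
67 × 1000 = 67000 Ω
Allowed range: 63650 Ω to 70350 Ω.
69010 Ω lies inside that range.

yes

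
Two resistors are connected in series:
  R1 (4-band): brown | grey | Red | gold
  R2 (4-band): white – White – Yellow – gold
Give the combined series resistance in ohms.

R1: brown, grey → 18; red ×10^2 → 1800 Ω.
R2: white, white → 99; yellow ×10^4 → 990000 Ω.
Series: 1800 + 990000 = 991800 Ω.

991800 Ω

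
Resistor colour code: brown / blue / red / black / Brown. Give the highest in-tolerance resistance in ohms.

163.62 Ω

Brown → 1 (first significant figure)
Blue → 6 (second significant figure)
Red → 2 (third significant figure)
Black → ×1 multiplier
Brown → ±1% tolerance
162 × 1 = 162 Ω
Highest = 162 × (1 + 1/100) = 163.62 Ω.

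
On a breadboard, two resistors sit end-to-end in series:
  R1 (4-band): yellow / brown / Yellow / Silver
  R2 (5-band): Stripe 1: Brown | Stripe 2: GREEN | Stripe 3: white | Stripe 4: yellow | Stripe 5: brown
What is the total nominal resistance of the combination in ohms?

2000000 Ω

R1: yellow, brown → 41; yellow ×10^4 → 410000 Ω.
R2: brown, green, white → 159; yellow ×10^4 → 1590000 Ω.
Series: 410000 + 1590000 = 2000000 Ω.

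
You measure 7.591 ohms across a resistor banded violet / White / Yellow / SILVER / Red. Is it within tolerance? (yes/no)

no

Violet → 7 (first significant figure)
White → 9 (second significant figure)
Yellow → 4 (third significant figure)
Silver → ×0.01 multiplier
Red → ±2% tolerance
794 × 0.01 = 7.94 Ω
Allowed range: 7.7812 Ω to 8.0988 Ω.
7.591 ohms lies outside that range.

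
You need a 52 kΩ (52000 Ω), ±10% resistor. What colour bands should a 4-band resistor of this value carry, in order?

green, red, orange, silver

52000 Ω = 52 × 10^3.
5 → green
2 → red
Multiplier 10^3 → orange.
±10% tolerance → silver.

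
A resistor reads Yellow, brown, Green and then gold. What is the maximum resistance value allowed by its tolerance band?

Yellow → 4 (first significant figure)
Brown → 1 (second significant figure)
Green → ×10^5 multiplier
Gold → ±5% tolerance
41 × 100000 = 4100000 Ω
Maximum = 4100000 × (1 + 5/100) = 4305000 Ω.

4305000 Ω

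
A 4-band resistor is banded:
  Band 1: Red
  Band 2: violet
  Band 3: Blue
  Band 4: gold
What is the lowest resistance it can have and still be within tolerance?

Red → 2 (first significant figure)
Violet → 7 (second significant figure)
Blue → ×10^6 multiplier
Gold → ±5% tolerance
27 × 1000000 = 27000000 Ω
Lowest = 27000000 × (1 − 5/100) = 25650000 Ω.

25650000 Ω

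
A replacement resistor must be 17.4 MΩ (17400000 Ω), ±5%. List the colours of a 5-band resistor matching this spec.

17400000 Ω = 174 × 10^5.
1 → brown
7 → violet
4 → yellow
Multiplier 10^5 → green.
±5% tolerance → gold.

brown, violet, yellow, green, gold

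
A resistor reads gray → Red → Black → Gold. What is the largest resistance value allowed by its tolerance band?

86.1 Ω

Grey → 8 (first significant figure)
Red → 2 (second significant figure)
Black → ×1 multiplier
Gold → ±5% tolerance
82 × 1 = 82 Ω
Largest = 82 × (1 + 5/100) = 86.1 Ω.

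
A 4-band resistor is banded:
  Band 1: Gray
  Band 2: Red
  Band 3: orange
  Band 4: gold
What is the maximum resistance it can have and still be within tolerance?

86100 Ω

Grey → 8 (first significant figure)
Red → 2 (second significant figure)
Orange → ×10^3 multiplier
Gold → ±5% tolerance
82 × 1000 = 82000 Ω
Maximum = 82000 × (1 + 5/100) = 86100 Ω.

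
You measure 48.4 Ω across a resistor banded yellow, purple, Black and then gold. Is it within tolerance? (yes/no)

yes

Yellow → 4 (first significant figure)
Violet → 7 (second significant figure)
Black → ×1 multiplier
Gold → ±5% tolerance
47 × 1 = 47 Ω
Allowed range: 44.65 Ω to 49.35 Ω.
48.4 Ω lies inside that range.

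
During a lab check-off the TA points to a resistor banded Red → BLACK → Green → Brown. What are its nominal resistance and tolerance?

Red → 2 (first significant figure)
Black → 0 (second significant figure)
Green → ×10^5 multiplier
Brown → ±1% tolerance
20 × 100000 = 2000000 Ω

2000000 Ω ±1%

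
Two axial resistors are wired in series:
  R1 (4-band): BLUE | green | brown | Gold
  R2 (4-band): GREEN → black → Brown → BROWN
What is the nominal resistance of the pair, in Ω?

1150 Ω

R1: blue, green → 65; brown ×10 → 650 Ω.
R2: green, black → 50; brown ×10 → 500 Ω.
Series: 650 + 500 = 1150 Ω.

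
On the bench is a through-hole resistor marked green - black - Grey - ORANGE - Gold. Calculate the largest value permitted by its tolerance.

Green → 5 (first significant figure)
Black → 0 (second significant figure)
Grey → 8 (third significant figure)
Orange → ×10^3 multiplier
Gold → ±5% tolerance
508 × 1000 = 508000 Ω
Largest = 508000 × (1 + 5/100) = 533400 Ω.

533400 Ω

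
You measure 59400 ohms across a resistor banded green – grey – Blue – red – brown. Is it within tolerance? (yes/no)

Green → 5 (first significant figure)
Grey → 8 (second significant figure)
Blue → 6 (third significant figure)
Red → ×10^2 multiplier
Brown → ±1% tolerance
586 × 100 = 58600 Ω
Allowed range: 58014 Ω to 59186 Ω.
59400 ohms lies outside that range.

no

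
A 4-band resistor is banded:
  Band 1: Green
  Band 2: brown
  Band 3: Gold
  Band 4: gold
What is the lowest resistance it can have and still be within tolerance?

4.845 Ω

Green → 5 (first significant figure)
Brown → 1 (second significant figure)
Gold → ×0.1 multiplier
Gold → ±5% tolerance
51 × 0.1 = 5.1 Ω
Lowest = 5.1 × (1 − 5/100) = 4.845 Ω.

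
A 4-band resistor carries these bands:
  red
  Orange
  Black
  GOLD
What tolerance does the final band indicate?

The last band, gold, is the tolerance band.
Gold corresponds to ±5%.

±5%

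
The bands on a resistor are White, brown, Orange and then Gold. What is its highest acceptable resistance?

White → 9 (first significant figure)
Brown → 1 (second significant figure)
Orange → ×10^3 multiplier
Gold → ±5% tolerance
91 × 1000 = 91000 Ω
Highest = 91000 × (1 + 5/100) = 95550 Ω.

95550 Ω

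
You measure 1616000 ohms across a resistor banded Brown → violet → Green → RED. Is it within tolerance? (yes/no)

no

Brown → 1 (first significant figure)
Violet → 7 (second significant figure)
Green → ×10^5 multiplier
Red → ±2% tolerance
17 × 100000 = 1700000 Ω
Allowed range: 1666000 Ω to 1734000 Ω.
1616000 ohms lies outside that range.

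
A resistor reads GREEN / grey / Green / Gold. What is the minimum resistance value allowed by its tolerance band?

5510000 Ω

Green → 5 (first significant figure)
Grey → 8 (second significant figure)
Green → ×10^5 multiplier
Gold → ±5% tolerance
58 × 100000 = 5800000 Ω
Minimum = 5800000 × (1 − 5/100) = 5510000 Ω.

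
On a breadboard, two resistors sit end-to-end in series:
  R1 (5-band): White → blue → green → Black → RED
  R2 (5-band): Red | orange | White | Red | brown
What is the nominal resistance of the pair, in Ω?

R1: white, blue, green → 965; black ×1 → 965 Ω.
R2: red, orange, white → 239; red ×10^2 → 23900 Ω.
Series: 965 + 23900 = 24865 Ω.

24865 Ω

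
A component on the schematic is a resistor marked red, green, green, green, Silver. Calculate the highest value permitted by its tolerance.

28050000 Ω

Red → 2 (first significant figure)
Green → 5 (second significant figure)
Green → 5 (third significant figure)
Green → ×10^5 multiplier
Silver → ±10% tolerance
255 × 100000 = 25500000 Ω
Highest = 25500000 × (1 + 10/100) = 28050000 Ω.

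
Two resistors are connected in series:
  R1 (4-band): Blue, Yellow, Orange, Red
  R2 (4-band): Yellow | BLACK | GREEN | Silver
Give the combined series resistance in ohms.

4064000 Ω

R1: blue, yellow → 64; orange ×10^3 → 64000 Ω.
R2: yellow, black → 40; green ×10^5 → 4000000 Ω.
Series: 64000 + 4000000 = 4064000 Ω.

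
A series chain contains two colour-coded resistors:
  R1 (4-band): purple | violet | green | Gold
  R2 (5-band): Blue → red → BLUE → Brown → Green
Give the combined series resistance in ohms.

7706260 Ω

R1: violet, violet → 77; green ×10^5 → 7700000 Ω.
R2: blue, red, blue → 626; brown ×10 → 6260 Ω.
Series: 7700000 + 6260 = 7706260 Ω.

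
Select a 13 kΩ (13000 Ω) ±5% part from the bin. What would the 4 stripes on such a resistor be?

brown, orange, orange, gold

13000 Ω = 13 × 10^3.
1 → brown
3 → orange
Multiplier 10^3 → orange.
±5% tolerance → gold.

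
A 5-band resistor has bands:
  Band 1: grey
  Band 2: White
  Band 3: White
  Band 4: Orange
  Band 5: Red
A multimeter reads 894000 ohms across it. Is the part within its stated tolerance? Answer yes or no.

yes

Grey → 8 (first significant figure)
White → 9 (second significant figure)
White → 9 (third significant figure)
Orange → ×10^3 multiplier
Red → ±2% tolerance
899 × 1000 = 899000 Ω
Allowed range: 881020 Ω to 916980 Ω.
894000 ohms lies inside that range.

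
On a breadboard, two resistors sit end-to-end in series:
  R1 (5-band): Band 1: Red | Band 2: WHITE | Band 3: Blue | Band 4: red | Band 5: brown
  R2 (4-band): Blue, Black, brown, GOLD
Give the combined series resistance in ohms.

R1: red, white, blue → 296; red ×10^2 → 29600 Ω.
R2: blue, black → 60; brown ×10 → 600 Ω.
Series: 29600 + 600 = 30200 Ω.

30200 Ω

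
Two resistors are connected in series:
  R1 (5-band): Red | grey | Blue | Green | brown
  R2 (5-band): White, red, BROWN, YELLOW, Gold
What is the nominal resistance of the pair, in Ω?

R1: red, grey, blue → 286; green ×10^5 → 28600000 Ω.
R2: white, red, brown → 921; yellow ×10^4 → 9210000 Ω.
Series: 28600000 + 9210000 = 37810000 Ω.

37810000 Ω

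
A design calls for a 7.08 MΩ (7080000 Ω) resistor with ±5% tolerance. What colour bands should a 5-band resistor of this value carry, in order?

violet, black, grey, yellow, gold

7080000 Ω = 708 × 10^4.
7 → violet
0 → black
8 → grey
Multiplier 10^4 → yellow.
±5% tolerance → gold.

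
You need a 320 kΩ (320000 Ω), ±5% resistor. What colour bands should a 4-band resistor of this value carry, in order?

orange, red, yellow, gold

320000 Ω = 32 × 10^4.
3 → orange
2 → red
Multiplier 10^4 → yellow.
±5% tolerance → gold.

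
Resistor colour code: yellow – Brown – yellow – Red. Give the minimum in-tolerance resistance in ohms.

Yellow → 4 (first significant figure)
Brown → 1 (second significant figure)
Yellow → ×10^4 multiplier
Red → ±2% tolerance
41 × 10000 = 410000 Ω
Minimum = 410000 × (1 − 2/100) = 401800 Ω.

401800 Ω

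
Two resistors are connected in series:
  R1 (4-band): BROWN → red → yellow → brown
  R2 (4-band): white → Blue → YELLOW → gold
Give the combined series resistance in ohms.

1080000 Ω

R1: brown, red → 12; yellow ×10^4 → 120000 Ω.
R2: white, blue → 96; yellow ×10^4 → 960000 Ω.
Series: 120000 + 960000 = 1080000 Ω.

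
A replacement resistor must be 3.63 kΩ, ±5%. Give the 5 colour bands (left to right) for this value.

3630 Ω = 363 × 10^1.
3 → orange
6 → blue
3 → orange
Multiplier 10^1 → brown.
±5% tolerance → gold.

orange, blue, orange, brown, gold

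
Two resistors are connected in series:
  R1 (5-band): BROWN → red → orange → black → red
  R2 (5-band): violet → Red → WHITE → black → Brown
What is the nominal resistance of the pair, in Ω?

R1: brown, red, orange → 123; black ×1 → 123 Ω.
R2: violet, red, white → 729; black ×1 → 729 Ω.
Series: 123 + 729 = 852 Ω.

852 Ω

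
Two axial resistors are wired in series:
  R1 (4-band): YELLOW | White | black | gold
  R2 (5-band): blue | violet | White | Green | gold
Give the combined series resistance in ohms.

R1: yellow, white → 49; black ×1 → 49 Ω.
R2: blue, violet, white → 679; green ×10^5 → 67900000 Ω.
Series: 49 + 67900000 = 67900049 Ω.

67900049 Ω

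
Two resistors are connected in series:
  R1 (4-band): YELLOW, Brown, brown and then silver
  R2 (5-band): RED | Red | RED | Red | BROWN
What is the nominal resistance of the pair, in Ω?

R1: yellow, brown → 41; brown ×10 → 410 Ω.
R2: red, red, red → 222; red ×10^2 → 22200 Ω.
Series: 410 + 22200 = 22610 Ω.

22610 Ω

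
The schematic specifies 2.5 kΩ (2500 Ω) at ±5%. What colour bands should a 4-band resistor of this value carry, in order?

2500 Ω = 25 × 10^2.
2 → red
5 → green
Multiplier 10^2 → red.
±5% tolerance → gold.

red, green, red, gold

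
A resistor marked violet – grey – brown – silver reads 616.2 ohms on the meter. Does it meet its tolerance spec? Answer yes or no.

no

Violet → 7 (first significant figure)
Grey → 8 (second significant figure)
Brown → ×10 multiplier
Silver → ±10% tolerance
78 × 10 = 780 Ω
Allowed range: 702 Ω to 858 Ω.
616.2 ohms lies outside that range.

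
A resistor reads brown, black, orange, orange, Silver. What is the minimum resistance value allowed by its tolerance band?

Brown → 1 (first significant figure)
Black → 0 (second significant figure)
Orange → 3 (third significant figure)
Orange → ×10^3 multiplier
Silver → ±10% tolerance
103 × 1000 = 103000 Ω
Minimum = 103000 × (1 − 10/100) = 92700 Ω.

92700 Ω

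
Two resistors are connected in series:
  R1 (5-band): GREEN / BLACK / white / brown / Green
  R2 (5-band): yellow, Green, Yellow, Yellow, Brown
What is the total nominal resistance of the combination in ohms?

4545090 Ω

R1: green, black, white → 509; brown ×10 → 5090 Ω.
R2: yellow, green, yellow → 454; yellow ×10^4 → 4540000 Ω.
Series: 5090 + 4540000 = 4545090 Ω.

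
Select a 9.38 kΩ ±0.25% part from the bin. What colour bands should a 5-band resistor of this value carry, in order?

white, orange, grey, brown, blue

9380 Ω = 938 × 10^1.
9 → white
3 → orange
8 → grey
Multiplier 10^1 → brown.
±0.25% tolerance → blue.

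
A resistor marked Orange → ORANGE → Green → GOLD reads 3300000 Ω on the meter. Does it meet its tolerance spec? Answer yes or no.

yes

Orange → 3 (first significant figure)
Orange → 3 (second significant figure)
Green → ×10^5 multiplier
Gold → ±5% tolerance
33 × 100000 = 3300000 Ω
Allowed range: 3135000 Ω to 3465000 Ω.
3300000 Ω lies inside that range.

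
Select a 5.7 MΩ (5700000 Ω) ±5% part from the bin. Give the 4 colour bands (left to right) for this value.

green, violet, green, gold

5700000 Ω = 57 × 10^5.
5 → green
7 → violet
Multiplier 10^5 → green.
±5% tolerance → gold.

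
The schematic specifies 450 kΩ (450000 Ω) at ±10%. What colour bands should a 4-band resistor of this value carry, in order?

yellow, green, yellow, silver

450000 Ω = 45 × 10^4.
4 → yellow
5 → green
Multiplier 10^4 → yellow.
±10% tolerance → silver.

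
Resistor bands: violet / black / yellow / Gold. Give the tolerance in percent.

The last band, gold, is the tolerance band.
Gold corresponds to ±5%.

±5%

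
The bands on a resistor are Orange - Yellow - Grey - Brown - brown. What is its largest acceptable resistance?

3514.8 Ω

Orange → 3 (first significant figure)
Yellow → 4 (second significant figure)
Grey → 8 (third significant figure)
Brown → ×10 multiplier
Brown → ±1% tolerance
348 × 10 = 3480 Ω
Largest = 3480 × (1 + 1/100) = 3514.8 Ω.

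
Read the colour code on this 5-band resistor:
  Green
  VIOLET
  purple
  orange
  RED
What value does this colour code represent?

Green → 5 (first significant figure)
Violet → 7 (second significant figure)
Violet → 7 (third significant figure)
Orange → ×10^3 multiplier
577 × 1000 = 577000 Ω

577000 Ω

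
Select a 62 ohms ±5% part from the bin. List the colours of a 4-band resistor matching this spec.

blue, red, black, gold

62 Ω = 62 × 10^0.
6 → blue
2 → red
Multiplier 10^0 → black.
±5% tolerance → gold.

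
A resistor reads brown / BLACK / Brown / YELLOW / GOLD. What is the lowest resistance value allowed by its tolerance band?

959500 Ω

Brown → 1 (first significant figure)
Black → 0 (second significant figure)
Brown → 1 (third significant figure)
Yellow → ×10^4 multiplier
Gold → ±5% tolerance
101 × 10000 = 1010000 Ω
Lowest = 1010000 × (1 − 5/100) = 959500 Ω.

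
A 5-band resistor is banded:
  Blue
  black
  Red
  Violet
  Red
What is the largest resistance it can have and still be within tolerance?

Blue → 6 (first significant figure)
Black → 0 (second significant figure)
Red → 2 (third significant figure)
Violet → ×10^7 multiplier
Red → ±2% tolerance
602 × 10000000 = 6020000000 Ω
Largest = 6020000000 × (1 + 2/100) = 6140400000 Ω.

6140400000 Ω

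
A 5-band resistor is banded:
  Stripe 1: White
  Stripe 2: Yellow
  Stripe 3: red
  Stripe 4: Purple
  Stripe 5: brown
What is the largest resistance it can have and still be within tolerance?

White → 9 (first significant figure)
Yellow → 4 (second significant figure)
Red → 2 (third significant figure)
Violet → ×10^7 multiplier
Brown → ±1% tolerance
942 × 10000000 = 9420000000 Ω
Largest = 9420000000 × (1 + 1/100) = 9514200000 Ω.

9514200000 Ω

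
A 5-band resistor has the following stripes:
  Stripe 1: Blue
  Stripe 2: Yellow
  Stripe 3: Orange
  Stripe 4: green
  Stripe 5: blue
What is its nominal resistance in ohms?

64300000 Ω

Blue → 6 (first significant figure)
Yellow → 4 (second significant figure)
Orange → 3 (third significant figure)
Green → ×10^5 multiplier
643 × 100000 = 64300000 Ω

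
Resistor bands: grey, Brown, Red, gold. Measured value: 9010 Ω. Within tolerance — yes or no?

no

Grey → 8 (first significant figure)
Brown → 1 (second significant figure)
Red → ×10^2 multiplier
Gold → ±5% tolerance
81 × 100 = 8100 Ω
Allowed range: 7695 Ω to 8505 Ω.
9010 Ω lies outside that range.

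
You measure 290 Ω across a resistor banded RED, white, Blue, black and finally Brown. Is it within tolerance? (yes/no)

Red → 2 (first significant figure)
White → 9 (second significant figure)
Blue → 6 (third significant figure)
Black → ×1 multiplier
Brown → ±1% tolerance
296 × 1 = 296 Ω
Allowed range: 293.04 Ω to 298.96 Ω.
290 Ω lies outside that range.

no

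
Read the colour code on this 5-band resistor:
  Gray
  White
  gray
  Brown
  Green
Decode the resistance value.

8980 Ω

Grey → 8 (first significant figure)
White → 9 (second significant figure)
Grey → 8 (third significant figure)
Brown → ×10 multiplier
898 × 10 = 8980 Ω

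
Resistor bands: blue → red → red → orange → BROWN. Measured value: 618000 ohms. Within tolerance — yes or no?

yes

Blue → 6 (first significant figure)
Red → 2 (second significant figure)
Red → 2 (third significant figure)
Orange → ×10^3 multiplier
Brown → ±1% tolerance
622 × 1000 = 622000 Ω
Allowed range: 615780 Ω to 628220 Ω.
618000 ohms lies inside that range.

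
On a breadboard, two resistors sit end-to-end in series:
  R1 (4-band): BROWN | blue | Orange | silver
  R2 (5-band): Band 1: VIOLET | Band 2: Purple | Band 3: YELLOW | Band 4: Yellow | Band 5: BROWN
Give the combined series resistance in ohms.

7756000 Ω

R1: brown, blue → 16; orange ×10^3 → 16000 Ω.
R2: violet, violet, yellow → 774; yellow ×10^4 → 7740000 Ω.
Series: 16000 + 7740000 = 7756000 Ω.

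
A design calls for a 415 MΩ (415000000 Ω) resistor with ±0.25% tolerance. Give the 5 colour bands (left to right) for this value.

415000000 Ω = 415 × 10^6.
4 → yellow
1 → brown
5 → green
Multiplier 10^6 → blue.
±0.25% tolerance → blue.

yellow, brown, green, blue, blue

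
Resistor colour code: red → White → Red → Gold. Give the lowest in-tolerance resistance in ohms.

Red → 2 (first significant figure)
White → 9 (second significant figure)
Red → ×10^2 multiplier
Gold → ±5% tolerance
29 × 100 = 2900 Ω
Lowest = 2900 × (1 − 5/100) = 2755 Ω.

2755 Ω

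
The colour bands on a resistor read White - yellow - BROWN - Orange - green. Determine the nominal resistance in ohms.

White → 9 (first significant figure)
Yellow → 4 (second significant figure)
Brown → 1 (third significant figure)
Orange → ×10^3 multiplier
941 × 1000 = 941000 Ω

941000 Ω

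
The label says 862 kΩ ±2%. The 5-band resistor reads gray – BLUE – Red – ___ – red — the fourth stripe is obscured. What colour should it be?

862000 Ω = 862 × 10^3.
The fourth band is the multiplier, 10^3, which is orange.

orange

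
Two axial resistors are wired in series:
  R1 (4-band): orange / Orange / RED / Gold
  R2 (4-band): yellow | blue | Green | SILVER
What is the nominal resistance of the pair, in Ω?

4603300 Ω

R1: orange, orange → 33; red ×10^2 → 3300 Ω.
R2: yellow, blue → 46; green ×10^5 → 4600000 Ω.
Series: 3300 + 4600000 = 4603300 Ω.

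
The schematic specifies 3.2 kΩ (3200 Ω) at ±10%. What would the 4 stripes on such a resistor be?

orange, red, red, silver

3200 Ω = 32 × 10^2.
3 → orange
2 → red
Multiplier 10^2 → red.
±10% tolerance → silver.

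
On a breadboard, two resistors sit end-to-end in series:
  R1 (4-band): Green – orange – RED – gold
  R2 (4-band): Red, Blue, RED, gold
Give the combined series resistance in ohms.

R1: green, orange → 53; red ×10^2 → 5300 Ω.
R2: red, blue → 26; red ×10^2 → 2600 Ω.
Series: 5300 + 2600 = 7900 Ω.

7900 Ω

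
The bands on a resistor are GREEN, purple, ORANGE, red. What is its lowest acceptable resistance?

Green → 5 (first significant figure)
Violet → 7 (second significant figure)
Orange → ×10^3 multiplier
Red → ±2% tolerance
57 × 1000 = 57000 Ω
Lowest = 57000 × (1 − 2/100) = 55860 Ω.

55860 Ω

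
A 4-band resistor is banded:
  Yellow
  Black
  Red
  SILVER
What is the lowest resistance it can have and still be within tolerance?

Yellow → 4 (first significant figure)
Black → 0 (second significant figure)
Red → ×10^2 multiplier
Silver → ±10% tolerance
40 × 100 = 4000 Ω
Lowest = 4000 × (1 − 10/100) = 3600 Ω.

3600 Ω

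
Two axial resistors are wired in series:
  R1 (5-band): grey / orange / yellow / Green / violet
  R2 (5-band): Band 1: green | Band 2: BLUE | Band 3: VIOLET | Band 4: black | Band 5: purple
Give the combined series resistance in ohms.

83400567 Ω

R1: grey, orange, yellow → 834; green ×10^5 → 83400000 Ω.
R2: green, blue, violet → 567; black ×1 → 567 Ω.
Series: 83400000 + 567 = 83400567 Ω.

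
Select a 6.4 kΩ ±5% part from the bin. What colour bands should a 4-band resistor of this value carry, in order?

6400 Ω = 64 × 10^2.
6 → blue
4 → yellow
Multiplier 10^2 → red.
±5% tolerance → gold.

blue, yellow, red, gold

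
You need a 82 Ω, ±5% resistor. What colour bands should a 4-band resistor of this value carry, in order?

82 Ω = 82 × 10^0.
8 → grey
2 → red
Multiplier 10^0 → black.
±5% tolerance → gold.

grey, red, black, gold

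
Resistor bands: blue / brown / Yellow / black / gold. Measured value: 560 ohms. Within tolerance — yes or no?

Blue → 6 (first significant figure)
Brown → 1 (second significant figure)
Yellow → 4 (third significant figure)
Black → ×1 multiplier
Gold → ±5% tolerance
614 × 1 = 614 Ω
Allowed range: 583.3 Ω to 644.7 Ω.
560 ohms lies outside that range.

no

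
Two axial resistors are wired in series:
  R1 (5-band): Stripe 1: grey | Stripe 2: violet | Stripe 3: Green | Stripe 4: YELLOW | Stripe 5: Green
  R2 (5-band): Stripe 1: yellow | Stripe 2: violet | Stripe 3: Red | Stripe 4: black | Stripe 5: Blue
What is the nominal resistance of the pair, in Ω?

8750472 Ω

R1: grey, violet, green → 875; yellow ×10^4 → 8750000 Ω.
R2: yellow, violet, red → 472; black ×1 → 472 Ω.
Series: 8750000 + 472 = 8750472 Ω.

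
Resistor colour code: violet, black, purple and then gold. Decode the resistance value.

Violet → 7 (first significant figure)
Black → 0 (second significant figure)
Violet → ×10^7 multiplier
70 × 10000000 = 700000000 Ω

700000000 Ω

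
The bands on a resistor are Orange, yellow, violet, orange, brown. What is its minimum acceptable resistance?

343530 Ω

Orange → 3 (first significant figure)
Yellow → 4 (second significant figure)
Violet → 7 (third significant figure)
Orange → ×10^3 multiplier
Brown → ±1% tolerance
347 × 1000 = 347000 Ω
Minimum = 347000 × (1 − 1/100) = 343530 Ω.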